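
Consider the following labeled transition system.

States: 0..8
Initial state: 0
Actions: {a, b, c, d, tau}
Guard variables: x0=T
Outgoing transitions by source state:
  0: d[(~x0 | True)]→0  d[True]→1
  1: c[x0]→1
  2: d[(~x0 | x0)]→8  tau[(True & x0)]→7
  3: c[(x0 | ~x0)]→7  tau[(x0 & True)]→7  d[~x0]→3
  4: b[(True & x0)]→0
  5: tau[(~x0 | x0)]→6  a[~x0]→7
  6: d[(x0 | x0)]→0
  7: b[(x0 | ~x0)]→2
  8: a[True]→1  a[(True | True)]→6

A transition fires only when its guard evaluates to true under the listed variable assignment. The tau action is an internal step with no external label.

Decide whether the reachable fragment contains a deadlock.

Reach set: {0,1}
  0: d→0  d→1  [deg 2]
  1: c→1  [deg 1]

Answer: DEADLOCK-FREE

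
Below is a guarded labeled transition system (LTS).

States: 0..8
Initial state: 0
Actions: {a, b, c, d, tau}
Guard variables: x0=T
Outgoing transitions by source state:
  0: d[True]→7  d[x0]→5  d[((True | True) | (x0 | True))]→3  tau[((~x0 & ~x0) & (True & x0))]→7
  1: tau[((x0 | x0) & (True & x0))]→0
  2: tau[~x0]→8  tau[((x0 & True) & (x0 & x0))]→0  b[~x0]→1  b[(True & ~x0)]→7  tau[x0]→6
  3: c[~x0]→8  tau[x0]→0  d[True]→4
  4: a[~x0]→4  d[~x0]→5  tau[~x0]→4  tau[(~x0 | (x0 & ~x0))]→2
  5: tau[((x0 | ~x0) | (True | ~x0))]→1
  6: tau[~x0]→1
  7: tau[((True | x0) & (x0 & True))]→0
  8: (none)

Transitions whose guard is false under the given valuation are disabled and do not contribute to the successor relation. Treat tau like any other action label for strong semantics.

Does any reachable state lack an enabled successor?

Answer: DEADLOCK at state 4

Analysis:
Reachable = {0,1,3,4,5,7}
  0: d→3  d→5  d→7  [deg 3]
  1: tau→0  [deg 1]
  3: d→4  tau→0  [deg 2]
  4: ∅  [STUCK]
  5: tau→1  [deg 1]
  7: tau→0  [deg 1]
witness 4: d·d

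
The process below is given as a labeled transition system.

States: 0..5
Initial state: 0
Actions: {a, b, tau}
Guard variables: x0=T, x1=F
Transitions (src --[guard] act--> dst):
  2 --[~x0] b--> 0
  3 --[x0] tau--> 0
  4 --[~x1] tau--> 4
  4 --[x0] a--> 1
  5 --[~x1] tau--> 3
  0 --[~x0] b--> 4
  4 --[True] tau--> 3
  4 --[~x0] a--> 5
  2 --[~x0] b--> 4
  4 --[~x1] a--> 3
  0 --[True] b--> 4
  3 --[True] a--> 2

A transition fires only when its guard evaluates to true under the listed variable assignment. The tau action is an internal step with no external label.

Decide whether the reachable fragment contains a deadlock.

Answer: DEADLOCK at state 1

Working:
R = {0,1,2,3,4}
  0: b→4  [1 out]
  1: ∅  [no exit]
  2: ∅  [no exit]
  3: a→2  tau→0  [2 out]
  4: a→1  a→3  tau→3  tau→4  [4 out]
trace reaching 1: b·a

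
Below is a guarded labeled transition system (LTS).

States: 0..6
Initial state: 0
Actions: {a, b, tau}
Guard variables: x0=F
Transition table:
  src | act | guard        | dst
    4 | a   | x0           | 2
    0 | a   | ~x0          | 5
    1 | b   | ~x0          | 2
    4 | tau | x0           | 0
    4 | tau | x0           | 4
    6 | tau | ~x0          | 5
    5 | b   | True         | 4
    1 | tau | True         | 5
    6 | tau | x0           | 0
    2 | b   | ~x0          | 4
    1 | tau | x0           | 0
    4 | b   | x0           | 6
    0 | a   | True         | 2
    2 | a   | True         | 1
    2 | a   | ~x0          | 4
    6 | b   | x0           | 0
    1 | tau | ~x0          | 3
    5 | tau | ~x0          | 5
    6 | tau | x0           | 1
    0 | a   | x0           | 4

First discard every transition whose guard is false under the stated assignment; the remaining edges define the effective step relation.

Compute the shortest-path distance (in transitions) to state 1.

Answer: 2

Working:
BFS to 1:
  depth 0: {0}
  depth 1: {2,5}
  depth 2: {1,4}
first hit 1 at d=2 via a·a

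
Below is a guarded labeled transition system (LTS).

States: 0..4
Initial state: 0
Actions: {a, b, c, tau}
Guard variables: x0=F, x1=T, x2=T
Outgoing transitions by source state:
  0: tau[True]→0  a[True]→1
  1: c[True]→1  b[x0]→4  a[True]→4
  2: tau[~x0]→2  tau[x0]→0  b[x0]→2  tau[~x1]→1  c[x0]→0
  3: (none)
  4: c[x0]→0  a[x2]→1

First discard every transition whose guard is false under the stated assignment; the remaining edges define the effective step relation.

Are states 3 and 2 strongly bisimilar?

Refine partition for ~:
  round 0: {{0,1,2,3,4}}
  round 1: {{0},{1},{2},{3},{4}}
Fixed point at round 2; 5 class(es).
class of 3: {3}; class of 2: {2}

Answer: NOT BISIMILAR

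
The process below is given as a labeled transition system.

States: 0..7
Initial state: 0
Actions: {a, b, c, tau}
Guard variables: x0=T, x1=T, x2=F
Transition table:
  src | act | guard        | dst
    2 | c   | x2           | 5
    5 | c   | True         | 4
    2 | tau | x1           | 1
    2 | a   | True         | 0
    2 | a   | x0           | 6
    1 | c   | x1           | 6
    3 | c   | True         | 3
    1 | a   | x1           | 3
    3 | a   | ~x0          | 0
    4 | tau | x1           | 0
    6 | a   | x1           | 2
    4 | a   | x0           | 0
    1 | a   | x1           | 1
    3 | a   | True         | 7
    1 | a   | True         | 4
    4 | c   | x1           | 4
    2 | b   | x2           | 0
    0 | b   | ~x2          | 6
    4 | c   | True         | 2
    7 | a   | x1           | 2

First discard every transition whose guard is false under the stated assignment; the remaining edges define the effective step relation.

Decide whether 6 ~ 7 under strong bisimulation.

Refine partition for ~:
  round 0: {{0,1,2,3,4,5,6,7}}
  round 1: {{0},{1,3},{2},{4},{5},{6,7}}
  round 2: {{0},{1},{2},{3},{4},{5},{6,7}}
Fixed point at round 3; 7 class(es).
6∈{6,7}, 7∈{6,7}

Answer: BISIMILAR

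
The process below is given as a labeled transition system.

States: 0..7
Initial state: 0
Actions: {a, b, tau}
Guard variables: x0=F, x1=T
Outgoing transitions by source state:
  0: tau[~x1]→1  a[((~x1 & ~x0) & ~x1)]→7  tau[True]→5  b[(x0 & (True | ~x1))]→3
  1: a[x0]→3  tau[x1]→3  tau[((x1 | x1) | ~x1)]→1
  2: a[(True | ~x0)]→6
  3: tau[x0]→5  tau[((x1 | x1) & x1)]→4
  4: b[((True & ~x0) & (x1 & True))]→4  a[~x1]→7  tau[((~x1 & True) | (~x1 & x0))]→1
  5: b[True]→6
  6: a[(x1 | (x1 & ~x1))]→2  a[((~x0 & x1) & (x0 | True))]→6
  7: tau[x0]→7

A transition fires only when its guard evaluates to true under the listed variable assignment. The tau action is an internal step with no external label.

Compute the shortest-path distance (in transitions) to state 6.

BFS to 6:
  L0 = {0}
  L1 = {5}
  L2 = {6}
6 enters at depth 2; path tau·b

Answer: 2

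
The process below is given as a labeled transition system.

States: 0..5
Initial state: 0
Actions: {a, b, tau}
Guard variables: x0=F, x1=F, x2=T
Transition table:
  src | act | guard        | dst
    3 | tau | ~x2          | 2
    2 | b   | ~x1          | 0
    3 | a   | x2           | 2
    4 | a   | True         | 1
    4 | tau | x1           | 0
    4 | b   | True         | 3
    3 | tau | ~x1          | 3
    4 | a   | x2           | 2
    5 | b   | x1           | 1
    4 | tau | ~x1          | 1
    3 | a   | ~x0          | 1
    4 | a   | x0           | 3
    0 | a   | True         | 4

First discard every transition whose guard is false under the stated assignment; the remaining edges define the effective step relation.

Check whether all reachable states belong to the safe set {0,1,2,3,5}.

Allowed set {0,1,2,3,5}
Reachable = {0,1,2,3,4}
  0: ok
  1: ok
  2: ok
  3: ok
  4: ✗ unsafe
witness against invariant: a → 4

Answer: INVARIANT VIOLATED at state 4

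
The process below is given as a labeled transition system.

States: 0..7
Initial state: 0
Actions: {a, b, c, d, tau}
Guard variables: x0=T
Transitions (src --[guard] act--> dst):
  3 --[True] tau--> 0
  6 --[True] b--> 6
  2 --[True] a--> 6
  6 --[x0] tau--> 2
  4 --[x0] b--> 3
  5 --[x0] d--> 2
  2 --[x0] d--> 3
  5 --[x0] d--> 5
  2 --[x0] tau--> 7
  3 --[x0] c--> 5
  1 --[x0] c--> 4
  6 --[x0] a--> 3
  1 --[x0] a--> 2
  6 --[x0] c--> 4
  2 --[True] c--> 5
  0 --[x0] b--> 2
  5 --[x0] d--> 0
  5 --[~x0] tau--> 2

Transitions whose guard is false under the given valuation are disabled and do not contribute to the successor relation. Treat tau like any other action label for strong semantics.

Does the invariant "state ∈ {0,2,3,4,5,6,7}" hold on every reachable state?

Answer: INVARIANT HOLDS

Working:
Allowed set {0,2,3,4,5,6,7}
R = {0,2,3,4,5,6,7}
  0: ✓
  2: ✓
  3: ✓
  4: ✓
  5: ✓
  6: ✓
  7: ✓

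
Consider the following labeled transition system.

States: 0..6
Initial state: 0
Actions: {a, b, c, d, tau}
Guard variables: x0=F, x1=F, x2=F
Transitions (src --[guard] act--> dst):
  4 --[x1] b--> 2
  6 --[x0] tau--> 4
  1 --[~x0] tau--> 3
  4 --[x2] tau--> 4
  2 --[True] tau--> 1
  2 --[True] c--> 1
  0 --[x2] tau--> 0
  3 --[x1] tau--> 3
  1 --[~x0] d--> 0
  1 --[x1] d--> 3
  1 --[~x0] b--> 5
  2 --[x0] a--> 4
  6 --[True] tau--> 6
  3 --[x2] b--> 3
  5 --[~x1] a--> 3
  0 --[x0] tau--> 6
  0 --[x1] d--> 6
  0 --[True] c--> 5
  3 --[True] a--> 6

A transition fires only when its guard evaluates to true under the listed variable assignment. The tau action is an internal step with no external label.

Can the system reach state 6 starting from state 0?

Guard filter leaves 9 enabled edge(s).
Layer 0: {0}
Layer 1: {5}  cumulative {0,5}
Layer 2: {3}  cumulative {0,3,5}
Layer 3: {6}  cumulative {0,3,5,6}
Reach set: {0,3,5,6}
Path to 6: c·a·a

Answer: REACHABLE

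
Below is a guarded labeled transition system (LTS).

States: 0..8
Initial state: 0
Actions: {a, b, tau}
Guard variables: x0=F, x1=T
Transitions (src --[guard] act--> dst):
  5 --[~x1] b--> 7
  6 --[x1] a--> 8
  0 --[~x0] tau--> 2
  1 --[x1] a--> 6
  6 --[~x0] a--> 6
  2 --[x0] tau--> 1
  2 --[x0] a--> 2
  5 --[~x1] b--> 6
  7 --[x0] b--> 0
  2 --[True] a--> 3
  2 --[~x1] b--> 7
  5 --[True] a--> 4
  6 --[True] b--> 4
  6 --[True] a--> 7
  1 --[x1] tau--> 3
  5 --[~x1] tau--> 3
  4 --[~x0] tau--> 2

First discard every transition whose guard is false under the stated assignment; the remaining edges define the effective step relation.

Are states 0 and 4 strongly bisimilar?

Answer: BISIMILAR

Trace:
Bisimulation quotient by refinement:
  round 0: {{0,1,2,3,4,5,6,7,8}}
  round 1: {{0,4},{1},{2,5},{3,7,8},{6}}
  round 2: {{0,4},{1},{2},{3,7,8},{5},{6}}
6 equivalence class(es) (converged in 3)
class of 0: {0,4}; class of 4: {0,4}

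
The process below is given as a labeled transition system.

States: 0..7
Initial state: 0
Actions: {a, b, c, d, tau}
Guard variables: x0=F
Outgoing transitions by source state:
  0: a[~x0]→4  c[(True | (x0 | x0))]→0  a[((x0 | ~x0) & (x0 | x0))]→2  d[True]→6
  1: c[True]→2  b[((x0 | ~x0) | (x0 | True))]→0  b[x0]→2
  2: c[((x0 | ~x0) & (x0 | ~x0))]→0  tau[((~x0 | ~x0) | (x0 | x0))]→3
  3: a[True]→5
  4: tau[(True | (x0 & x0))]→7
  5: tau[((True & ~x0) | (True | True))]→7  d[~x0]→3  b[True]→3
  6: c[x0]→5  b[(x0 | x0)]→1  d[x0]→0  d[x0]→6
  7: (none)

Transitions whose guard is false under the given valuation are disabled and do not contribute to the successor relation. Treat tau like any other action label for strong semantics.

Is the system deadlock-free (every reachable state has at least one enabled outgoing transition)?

R = {0,4,6,7}
  0: a→4  c→0  d→6  [3 out]
  4: tau→7  [1 out]
  6: ∅  [deadlock]
  7: ∅  [deadlock]
witness 6: d

Answer: DEADLOCK at state 6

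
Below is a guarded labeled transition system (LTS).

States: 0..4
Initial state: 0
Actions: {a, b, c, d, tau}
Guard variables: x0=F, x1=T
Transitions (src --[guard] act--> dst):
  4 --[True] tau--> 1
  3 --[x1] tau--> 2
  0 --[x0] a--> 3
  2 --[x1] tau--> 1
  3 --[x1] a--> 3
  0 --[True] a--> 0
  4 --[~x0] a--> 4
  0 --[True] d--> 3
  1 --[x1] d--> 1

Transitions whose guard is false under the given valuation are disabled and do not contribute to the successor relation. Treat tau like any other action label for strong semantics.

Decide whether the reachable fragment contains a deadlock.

Reach set: {0,1,2,3}
  0: a→0  d→3  [2 out]
  1: d→1  [1 out]
  2: tau→1  [1 out]
  3: a→3  tau→2  [2 out]

Answer: DEADLOCK-FREE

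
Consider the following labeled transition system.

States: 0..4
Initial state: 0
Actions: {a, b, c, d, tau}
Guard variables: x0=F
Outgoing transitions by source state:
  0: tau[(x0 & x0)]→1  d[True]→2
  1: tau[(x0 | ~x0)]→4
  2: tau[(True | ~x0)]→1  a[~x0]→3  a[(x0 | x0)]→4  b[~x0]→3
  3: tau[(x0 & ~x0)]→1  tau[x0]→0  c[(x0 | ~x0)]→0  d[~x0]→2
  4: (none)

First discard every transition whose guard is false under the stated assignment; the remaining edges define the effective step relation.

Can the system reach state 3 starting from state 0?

Guard filter leaves 7 enabled edge(s).
depth 0: {0}
depth 1: {2}  total {0,2}
depth 2: {1,3}  total {0,1,2,3}
depth 3: {4}  total {0,1,2,3,4}
Reach set: {0,1,2,3,4}
trace reaching 3: d·a

Answer: REACHABLE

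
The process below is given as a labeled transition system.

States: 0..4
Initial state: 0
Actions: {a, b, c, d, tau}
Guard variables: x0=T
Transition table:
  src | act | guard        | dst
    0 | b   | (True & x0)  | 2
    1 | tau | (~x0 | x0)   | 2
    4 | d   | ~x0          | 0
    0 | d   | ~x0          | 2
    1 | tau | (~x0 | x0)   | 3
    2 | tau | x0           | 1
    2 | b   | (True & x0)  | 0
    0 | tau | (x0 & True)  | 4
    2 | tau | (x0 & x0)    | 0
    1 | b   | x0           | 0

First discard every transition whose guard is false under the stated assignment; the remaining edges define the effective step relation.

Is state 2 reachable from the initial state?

Answer: REACHABLE

Working:
After dropping false guards: 8 live edges.
Layer 0: {0}
Layer 1: {2,4}  cumulative {0,2,4}
Layer 2: {1}  cumulative {0,1,2,4}
Layer 3: {3}  cumulative {0,1,2,3,4}
Reachable = {0,1,2,3,4}
trace reaching 2: b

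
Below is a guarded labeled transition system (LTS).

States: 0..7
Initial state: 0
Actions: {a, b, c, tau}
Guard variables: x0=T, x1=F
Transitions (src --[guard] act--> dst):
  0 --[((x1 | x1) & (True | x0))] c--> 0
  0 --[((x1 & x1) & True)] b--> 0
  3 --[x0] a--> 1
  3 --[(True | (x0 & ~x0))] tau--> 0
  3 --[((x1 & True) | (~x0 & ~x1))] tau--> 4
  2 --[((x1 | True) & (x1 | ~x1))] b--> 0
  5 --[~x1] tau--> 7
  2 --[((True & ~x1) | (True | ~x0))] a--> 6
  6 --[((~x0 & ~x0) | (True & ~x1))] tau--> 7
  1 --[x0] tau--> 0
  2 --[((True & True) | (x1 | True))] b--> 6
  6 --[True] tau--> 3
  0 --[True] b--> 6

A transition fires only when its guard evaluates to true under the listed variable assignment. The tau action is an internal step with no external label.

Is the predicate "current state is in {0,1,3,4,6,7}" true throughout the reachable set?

Inv-set: {0,1,3,4,6,7}
Reachable = {0,1,3,6,7}
  0: safe
  1: safe
  3: safe
  6: safe
  7: safe

Answer: INVARIANT HOLDS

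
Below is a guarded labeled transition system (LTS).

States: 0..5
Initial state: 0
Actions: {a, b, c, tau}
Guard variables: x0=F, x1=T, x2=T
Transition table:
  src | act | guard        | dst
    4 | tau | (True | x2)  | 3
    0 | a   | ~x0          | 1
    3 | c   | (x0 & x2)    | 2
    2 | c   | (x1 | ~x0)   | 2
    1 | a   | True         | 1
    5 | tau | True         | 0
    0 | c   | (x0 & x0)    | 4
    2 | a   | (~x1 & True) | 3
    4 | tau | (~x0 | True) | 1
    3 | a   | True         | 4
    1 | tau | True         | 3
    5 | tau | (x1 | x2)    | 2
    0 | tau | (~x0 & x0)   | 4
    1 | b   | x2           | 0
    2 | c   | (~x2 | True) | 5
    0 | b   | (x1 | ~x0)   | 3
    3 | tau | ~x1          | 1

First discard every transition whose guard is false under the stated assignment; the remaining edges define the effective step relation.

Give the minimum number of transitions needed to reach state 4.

BFS to 4:
  Layer 0: {0}
  Layer 1: {1,3}
  Layer 2: {4}
first hit 4 at d=2 via b·a

Answer: 2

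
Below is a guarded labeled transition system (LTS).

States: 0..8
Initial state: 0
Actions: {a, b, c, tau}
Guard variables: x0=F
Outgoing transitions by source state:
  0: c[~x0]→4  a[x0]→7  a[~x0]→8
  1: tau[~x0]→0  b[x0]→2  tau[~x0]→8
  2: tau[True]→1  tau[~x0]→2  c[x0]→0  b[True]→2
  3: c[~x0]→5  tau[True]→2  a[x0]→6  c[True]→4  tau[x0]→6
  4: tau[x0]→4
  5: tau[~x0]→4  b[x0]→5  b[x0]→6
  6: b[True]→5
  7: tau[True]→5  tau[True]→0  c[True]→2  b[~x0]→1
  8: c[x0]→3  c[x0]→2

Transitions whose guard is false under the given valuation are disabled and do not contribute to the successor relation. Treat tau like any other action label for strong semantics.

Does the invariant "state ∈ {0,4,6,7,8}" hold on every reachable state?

Allowed set {0,4,6,7,8}
Reach set: {0,4,8}
  0: ✓
  4: ✓
  8: ✓

Answer: INVARIANT HOLDS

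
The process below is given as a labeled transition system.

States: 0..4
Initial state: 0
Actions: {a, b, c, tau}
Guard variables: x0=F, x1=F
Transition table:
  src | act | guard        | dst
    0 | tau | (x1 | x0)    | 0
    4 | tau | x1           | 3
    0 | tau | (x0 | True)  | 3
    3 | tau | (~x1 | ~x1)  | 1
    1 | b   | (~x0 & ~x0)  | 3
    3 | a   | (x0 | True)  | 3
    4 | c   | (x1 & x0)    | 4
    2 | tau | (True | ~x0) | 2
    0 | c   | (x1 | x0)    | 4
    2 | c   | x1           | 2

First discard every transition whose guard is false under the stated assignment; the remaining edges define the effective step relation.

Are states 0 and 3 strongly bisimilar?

Refine partition for ~:
  π0 = {{0,1,2,3,4}}
  π1 = {{0,2},{1},{3},{4}}
  π2 = {{0},{1},{2},{3},{4}}
5 equivalence class(es) (converged in 3)
class of 0: {0}; class of 3: {3}

Answer: NOT BISIMILAR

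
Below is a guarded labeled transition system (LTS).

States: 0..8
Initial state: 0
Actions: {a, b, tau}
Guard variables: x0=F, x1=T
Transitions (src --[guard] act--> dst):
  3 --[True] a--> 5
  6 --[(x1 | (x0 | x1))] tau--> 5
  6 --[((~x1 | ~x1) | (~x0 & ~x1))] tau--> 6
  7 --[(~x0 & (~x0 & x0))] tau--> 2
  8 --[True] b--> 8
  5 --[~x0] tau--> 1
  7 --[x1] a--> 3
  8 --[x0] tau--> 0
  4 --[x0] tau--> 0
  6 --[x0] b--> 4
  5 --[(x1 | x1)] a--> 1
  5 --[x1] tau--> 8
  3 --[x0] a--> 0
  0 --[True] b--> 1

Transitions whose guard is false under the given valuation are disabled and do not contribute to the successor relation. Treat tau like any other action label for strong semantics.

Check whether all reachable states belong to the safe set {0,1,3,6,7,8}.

Answer: INVARIANT HOLDS

Working:
Allowed set {0,1,3,6,7,8}
Reachable = {0,1}
  0: ok
  1: ok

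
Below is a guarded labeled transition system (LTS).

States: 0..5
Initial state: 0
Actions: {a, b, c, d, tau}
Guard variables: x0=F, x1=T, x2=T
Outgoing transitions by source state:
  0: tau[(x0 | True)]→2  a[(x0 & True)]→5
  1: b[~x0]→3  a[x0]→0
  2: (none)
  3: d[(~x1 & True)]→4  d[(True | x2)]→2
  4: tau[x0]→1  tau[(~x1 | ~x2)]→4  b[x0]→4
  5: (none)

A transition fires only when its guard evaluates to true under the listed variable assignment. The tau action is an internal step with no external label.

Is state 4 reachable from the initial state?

Guard filter leaves 3 enabled edge(s).
depth 0: {0}
depth 1: {2}  now seen {0,2}
Reachable = {0,2}

Answer: UNREACHABLE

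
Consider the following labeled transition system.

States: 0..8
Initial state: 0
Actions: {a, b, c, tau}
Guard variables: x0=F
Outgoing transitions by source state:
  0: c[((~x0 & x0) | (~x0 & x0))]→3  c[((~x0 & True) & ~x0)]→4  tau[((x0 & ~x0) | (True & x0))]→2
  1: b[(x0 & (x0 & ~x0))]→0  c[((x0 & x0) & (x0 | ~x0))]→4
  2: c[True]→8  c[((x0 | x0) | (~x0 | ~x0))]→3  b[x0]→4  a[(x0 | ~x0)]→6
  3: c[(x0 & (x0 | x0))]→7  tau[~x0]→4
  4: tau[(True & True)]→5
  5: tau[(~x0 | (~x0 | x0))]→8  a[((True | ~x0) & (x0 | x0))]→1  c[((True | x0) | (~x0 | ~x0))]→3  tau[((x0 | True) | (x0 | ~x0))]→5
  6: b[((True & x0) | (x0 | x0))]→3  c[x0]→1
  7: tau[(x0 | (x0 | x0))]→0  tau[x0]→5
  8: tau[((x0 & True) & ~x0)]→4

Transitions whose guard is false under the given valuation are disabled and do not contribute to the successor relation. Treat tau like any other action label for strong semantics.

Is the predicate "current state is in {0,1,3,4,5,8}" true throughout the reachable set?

Allowed set {0,1,3,4,5,8}
Reachable = {0,3,4,5,8}
  0: ✓
  3: ✓
  4: ✓
  5: ✓
  8: ✓

Answer: INVARIANT HOLDS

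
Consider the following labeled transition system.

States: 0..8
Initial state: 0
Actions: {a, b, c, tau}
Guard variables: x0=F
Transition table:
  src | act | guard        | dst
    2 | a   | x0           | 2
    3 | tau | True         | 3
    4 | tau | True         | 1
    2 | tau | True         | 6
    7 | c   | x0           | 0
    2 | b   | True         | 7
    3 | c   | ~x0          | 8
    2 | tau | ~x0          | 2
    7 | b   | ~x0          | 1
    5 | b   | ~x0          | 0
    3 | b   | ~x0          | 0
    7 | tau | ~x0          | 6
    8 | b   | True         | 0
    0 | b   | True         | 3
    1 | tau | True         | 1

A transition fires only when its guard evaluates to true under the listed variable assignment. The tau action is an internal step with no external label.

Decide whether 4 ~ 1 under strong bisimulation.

Refine partition for ~:
  round 0: {{0,1,2,3,4,5,6,7,8}}
  round 1: {{0,5,8},{1,4},{2,7},{3},{6}}
  round 2: {{0},{1,4},{2},{3},{5,8},{6},{7}}
Fixed point at round 3; 7 class(es).
4∈{1,4}, 1∈{1,4}

Answer: BISIMILAR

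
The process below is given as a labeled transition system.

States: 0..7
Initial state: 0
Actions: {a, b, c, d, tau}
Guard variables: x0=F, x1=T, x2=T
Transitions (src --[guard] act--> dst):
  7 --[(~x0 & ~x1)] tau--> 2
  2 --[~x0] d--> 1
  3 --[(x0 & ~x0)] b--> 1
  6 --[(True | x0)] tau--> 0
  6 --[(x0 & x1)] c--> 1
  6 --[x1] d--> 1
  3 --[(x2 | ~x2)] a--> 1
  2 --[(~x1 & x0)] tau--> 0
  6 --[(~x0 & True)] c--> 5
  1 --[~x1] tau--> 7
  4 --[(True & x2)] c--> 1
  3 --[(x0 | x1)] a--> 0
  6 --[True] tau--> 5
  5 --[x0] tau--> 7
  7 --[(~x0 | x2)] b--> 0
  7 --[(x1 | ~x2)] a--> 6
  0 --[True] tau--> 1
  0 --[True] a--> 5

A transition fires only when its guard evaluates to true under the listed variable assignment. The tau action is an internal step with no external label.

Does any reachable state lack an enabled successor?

Answer: DEADLOCK at state 1

Analysis:
Reach set: {0,1,5}
  0: a→5  tau→1  [2 exit(s)]
  1: ∅  [STUCK]
  5: ∅  [STUCK]
Path to 1: tau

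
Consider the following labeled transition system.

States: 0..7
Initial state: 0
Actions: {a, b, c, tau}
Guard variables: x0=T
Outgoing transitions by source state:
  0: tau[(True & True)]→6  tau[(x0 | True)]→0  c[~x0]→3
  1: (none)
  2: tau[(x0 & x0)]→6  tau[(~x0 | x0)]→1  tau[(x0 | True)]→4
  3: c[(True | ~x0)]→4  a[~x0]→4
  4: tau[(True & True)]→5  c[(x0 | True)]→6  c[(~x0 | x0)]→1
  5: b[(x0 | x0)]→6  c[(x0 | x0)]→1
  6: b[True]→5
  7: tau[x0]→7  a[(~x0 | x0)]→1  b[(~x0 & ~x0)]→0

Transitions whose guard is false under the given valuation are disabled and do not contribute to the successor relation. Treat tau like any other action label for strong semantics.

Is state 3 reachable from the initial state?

After dropping false guards: 14 live edges.
depth 0: {0}
depth 1: {6}  total {0,6}
depth 2: {5}  total {0,5,6}
depth 3: {1}  total {0,1,5,6}
Reach set: {0,1,5,6}

Answer: UNREACHABLE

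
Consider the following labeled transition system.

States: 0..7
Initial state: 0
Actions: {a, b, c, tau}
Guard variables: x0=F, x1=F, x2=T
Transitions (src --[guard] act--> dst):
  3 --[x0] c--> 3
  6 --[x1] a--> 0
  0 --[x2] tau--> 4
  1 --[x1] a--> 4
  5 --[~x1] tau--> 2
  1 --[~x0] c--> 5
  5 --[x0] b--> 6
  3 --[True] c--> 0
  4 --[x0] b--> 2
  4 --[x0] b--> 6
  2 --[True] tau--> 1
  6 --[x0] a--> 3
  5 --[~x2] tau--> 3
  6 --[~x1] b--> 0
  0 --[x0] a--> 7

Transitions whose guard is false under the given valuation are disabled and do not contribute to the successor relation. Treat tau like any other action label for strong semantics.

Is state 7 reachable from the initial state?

After dropping false guards: 6 live edges.
depth 0: {0}
depth 1: {4}  now seen {0,4}
Reachable = {0,4}

Answer: UNREACHABLE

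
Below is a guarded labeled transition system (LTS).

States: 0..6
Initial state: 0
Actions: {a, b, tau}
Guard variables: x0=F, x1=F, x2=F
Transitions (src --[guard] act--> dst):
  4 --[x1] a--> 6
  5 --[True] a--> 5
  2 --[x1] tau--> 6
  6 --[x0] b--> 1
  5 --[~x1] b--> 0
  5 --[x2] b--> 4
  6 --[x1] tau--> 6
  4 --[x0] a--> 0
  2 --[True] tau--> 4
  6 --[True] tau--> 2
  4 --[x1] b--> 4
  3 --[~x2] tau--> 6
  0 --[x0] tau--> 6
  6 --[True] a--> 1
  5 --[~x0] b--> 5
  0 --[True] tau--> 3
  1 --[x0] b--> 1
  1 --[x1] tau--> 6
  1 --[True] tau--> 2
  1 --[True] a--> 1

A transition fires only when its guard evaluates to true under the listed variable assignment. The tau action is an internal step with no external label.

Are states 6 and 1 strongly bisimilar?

Bisimulation quotient by refinement:
  P[0] = {{0,1,2,3,4,5,6}}
  P[1] = {{0,2,3},{1,6},{4},{5}}
  P[2] = {{0},{1,6},{2},{3},{4},{5}}
6 equivalence class(es) (converged in 3)
class of 6: {1,6}; class of 1: {1,6}

Answer: BISIMILAR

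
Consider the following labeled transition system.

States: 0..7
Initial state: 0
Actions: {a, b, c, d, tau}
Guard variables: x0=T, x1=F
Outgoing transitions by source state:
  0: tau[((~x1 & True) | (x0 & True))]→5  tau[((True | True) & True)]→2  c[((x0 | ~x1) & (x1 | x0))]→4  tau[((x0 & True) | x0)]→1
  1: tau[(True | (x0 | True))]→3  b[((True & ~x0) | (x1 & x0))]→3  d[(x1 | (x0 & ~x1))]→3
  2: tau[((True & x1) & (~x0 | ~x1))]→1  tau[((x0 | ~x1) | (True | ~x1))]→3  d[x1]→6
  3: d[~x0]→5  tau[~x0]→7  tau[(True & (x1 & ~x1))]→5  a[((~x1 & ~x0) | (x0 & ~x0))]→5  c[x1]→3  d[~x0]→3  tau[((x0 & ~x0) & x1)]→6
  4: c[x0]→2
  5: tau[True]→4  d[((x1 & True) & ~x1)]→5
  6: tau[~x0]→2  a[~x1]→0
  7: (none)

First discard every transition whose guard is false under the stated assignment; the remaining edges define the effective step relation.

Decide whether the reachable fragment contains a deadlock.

Answer: DEADLOCK at state 3

Analysis:
R = {0,1,2,3,4,5}
  0: c→4  tau→1  tau→2  tau→5  [4 out]
  1: d→3  tau→3  [2 out]
  2: tau→3  [1 out]
  3: ∅  [no exit]
  4: c→2  [1 out]
  5: tau→4  [1 out]
witness 3: tau·tau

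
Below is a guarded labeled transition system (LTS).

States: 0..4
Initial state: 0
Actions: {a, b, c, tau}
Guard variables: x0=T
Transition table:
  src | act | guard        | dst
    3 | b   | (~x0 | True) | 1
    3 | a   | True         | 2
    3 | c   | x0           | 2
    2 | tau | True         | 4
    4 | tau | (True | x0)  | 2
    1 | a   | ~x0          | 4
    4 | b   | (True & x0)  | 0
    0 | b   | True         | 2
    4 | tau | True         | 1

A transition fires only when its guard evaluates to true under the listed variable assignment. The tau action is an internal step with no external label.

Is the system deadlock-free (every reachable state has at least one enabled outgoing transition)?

R = {0,1,2,4}
  0: b→2  [deg 1]
  1: ∅  [STUCK]
  2: tau→4  [deg 1]
  4: b→0  tau→1  tau→2  [deg 3]
Path to 1: b·tau·tau

Answer: DEADLOCK at state 1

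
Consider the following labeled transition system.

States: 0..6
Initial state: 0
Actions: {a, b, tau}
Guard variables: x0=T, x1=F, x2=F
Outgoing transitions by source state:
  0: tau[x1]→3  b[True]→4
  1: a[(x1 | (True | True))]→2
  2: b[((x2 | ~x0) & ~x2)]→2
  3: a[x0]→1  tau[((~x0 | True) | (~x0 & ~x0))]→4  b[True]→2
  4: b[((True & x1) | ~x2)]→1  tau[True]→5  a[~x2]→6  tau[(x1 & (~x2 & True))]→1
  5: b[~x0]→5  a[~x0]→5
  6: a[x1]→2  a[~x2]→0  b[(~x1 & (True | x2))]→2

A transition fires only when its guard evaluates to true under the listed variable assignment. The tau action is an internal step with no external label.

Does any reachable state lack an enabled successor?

R = {0,1,2,4,5,6}
  0: b→4  [1 out]
  1: a→2  [1 out]
  2: ∅  [no exit]
  4: a→6  b→1  tau→5  [3 out]
  5: ∅  [no exit]
  6: a→0  b→2  [2 out]
witness 2: b·b·a

Answer: DEADLOCK at state 2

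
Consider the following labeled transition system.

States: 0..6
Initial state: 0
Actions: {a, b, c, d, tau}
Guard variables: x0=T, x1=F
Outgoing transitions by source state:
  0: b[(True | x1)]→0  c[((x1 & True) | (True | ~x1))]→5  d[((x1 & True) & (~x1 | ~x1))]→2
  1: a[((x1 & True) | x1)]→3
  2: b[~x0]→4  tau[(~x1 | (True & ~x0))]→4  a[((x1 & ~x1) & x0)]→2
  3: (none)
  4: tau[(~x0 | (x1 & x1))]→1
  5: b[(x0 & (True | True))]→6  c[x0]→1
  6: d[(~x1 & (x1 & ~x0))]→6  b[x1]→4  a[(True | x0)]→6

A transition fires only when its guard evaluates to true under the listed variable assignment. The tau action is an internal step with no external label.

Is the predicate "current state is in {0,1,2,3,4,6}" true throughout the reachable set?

Safe = {0,1,2,3,4,6}
R = {0,1,5,6}
  0: ✓
  1: ✓
  5: ✗ unsafe
  6: ✓
counterexample path to 5: c

Answer: INVARIANT VIOLATED at state 5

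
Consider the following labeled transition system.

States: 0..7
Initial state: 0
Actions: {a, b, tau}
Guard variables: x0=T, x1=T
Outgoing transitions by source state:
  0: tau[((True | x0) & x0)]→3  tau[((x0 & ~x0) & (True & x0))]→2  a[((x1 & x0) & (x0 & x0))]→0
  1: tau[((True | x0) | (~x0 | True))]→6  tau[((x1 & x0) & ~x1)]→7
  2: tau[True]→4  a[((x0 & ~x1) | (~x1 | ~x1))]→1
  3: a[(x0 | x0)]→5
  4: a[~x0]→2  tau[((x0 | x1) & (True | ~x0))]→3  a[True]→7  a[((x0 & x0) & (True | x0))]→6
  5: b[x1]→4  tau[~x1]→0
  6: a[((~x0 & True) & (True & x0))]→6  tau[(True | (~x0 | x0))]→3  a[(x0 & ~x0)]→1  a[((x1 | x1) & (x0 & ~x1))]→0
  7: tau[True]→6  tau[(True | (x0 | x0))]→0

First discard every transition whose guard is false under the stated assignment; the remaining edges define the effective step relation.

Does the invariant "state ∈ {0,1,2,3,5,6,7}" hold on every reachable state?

Allowed set {0,1,2,3,5,6,7}
R = {0,3,4,5,6,7}
  0: ok
  3: ok
  4: ✗ unsafe
  5: ok
  6: ok
  7: ok
witness against invariant: tau·a·b → 4

Answer: INVARIANT VIOLATED at state 4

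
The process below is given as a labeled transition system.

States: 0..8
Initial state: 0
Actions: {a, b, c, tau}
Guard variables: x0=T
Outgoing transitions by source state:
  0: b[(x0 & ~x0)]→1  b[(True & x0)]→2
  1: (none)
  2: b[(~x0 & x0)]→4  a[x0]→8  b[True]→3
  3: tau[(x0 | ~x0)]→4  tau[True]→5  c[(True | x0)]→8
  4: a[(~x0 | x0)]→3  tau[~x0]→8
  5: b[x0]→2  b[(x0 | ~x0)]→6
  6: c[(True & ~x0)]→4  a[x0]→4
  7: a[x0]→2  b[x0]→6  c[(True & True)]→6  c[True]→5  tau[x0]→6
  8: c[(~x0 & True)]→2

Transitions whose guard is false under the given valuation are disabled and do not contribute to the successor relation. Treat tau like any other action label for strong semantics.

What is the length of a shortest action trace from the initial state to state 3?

Answer: 2

Trace:
Layered search for 3:
  depth 0: {0}
  depth 1: {2}
  depth 2: {3,8}
3 enters at depth 2; path b·b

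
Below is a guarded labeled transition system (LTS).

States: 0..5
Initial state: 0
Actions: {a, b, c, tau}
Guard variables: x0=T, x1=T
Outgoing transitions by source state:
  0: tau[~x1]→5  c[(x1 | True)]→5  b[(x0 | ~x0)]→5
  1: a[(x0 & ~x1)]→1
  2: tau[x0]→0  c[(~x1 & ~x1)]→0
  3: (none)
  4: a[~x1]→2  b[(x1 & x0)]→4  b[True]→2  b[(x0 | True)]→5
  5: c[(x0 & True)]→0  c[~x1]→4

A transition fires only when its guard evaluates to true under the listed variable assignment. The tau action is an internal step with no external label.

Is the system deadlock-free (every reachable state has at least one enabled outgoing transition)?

Answer: DEADLOCK-FREE

Working:
Reachable = {0,5}
  0: b→5  c→5  [deg 2]
  5: c→0  [deg 1]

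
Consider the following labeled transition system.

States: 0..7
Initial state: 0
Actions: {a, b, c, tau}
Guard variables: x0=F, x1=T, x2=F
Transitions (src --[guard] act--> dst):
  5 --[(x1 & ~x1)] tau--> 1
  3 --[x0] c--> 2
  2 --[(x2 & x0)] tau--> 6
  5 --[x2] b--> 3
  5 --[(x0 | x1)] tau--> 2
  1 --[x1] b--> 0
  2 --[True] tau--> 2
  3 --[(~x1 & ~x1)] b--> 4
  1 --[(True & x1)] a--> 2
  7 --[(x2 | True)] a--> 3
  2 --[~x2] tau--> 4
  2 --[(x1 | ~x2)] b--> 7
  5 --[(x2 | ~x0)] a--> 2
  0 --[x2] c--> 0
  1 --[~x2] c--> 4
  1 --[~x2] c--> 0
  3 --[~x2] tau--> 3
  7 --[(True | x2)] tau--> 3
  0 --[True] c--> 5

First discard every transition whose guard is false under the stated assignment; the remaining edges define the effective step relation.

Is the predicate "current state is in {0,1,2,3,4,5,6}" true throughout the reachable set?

Inv-set: {0,1,2,3,4,5,6}
Reachable = {0,2,3,4,5,7}
  0: ✓
  2: ✓
  3: ✓
  4: ✓
  5: ✓
  7: ✗ unsafe
counterexample path to 7: c·tau·b

Answer: INVARIANT VIOLATED at state 7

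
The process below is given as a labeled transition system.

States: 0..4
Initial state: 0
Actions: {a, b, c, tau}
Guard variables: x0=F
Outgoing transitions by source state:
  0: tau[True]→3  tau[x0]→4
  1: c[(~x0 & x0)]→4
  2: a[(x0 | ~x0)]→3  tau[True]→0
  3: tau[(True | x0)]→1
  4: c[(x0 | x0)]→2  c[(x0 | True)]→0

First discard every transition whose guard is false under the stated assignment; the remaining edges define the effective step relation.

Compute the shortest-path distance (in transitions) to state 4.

Answer: UNREACHABLE

Analysis:
Layered search for 4:
  L0 = {0}
  L1 = {3}
  L2 = {1}
4 never appears.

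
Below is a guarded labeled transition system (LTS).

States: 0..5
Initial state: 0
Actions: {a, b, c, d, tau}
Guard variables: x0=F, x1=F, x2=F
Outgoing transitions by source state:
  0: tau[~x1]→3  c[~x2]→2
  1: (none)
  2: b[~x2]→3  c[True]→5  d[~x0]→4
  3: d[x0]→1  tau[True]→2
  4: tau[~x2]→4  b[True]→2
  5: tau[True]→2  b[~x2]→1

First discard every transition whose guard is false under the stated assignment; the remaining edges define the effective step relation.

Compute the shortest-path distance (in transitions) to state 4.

BFS to 4:
  depth 0: {0}
  depth 1: {2,3}
  depth 2: {4,5}
depth(4)=2, e.g. c·d

Answer: 2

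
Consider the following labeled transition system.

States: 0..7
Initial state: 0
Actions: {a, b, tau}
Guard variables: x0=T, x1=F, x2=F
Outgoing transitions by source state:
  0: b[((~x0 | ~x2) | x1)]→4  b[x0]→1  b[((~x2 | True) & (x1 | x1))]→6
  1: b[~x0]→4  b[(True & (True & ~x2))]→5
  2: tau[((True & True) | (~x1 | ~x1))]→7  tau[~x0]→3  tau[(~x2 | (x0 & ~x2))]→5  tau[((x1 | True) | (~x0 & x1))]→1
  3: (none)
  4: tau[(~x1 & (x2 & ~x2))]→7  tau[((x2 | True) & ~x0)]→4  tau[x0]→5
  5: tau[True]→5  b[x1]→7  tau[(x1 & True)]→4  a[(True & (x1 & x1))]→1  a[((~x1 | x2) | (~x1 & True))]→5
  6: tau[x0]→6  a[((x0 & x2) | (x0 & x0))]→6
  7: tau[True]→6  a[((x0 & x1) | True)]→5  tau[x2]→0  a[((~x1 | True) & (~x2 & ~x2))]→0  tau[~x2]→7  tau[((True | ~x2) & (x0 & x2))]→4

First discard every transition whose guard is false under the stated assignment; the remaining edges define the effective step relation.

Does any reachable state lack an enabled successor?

Reachable = {0,1,4,5}
  0: b→1  b→4  [2 out]
  1: b→5  [1 out]
  4: tau→5  [1 out]
  5: a→5  tau→5  [2 out]

Answer: DEADLOCK-FREE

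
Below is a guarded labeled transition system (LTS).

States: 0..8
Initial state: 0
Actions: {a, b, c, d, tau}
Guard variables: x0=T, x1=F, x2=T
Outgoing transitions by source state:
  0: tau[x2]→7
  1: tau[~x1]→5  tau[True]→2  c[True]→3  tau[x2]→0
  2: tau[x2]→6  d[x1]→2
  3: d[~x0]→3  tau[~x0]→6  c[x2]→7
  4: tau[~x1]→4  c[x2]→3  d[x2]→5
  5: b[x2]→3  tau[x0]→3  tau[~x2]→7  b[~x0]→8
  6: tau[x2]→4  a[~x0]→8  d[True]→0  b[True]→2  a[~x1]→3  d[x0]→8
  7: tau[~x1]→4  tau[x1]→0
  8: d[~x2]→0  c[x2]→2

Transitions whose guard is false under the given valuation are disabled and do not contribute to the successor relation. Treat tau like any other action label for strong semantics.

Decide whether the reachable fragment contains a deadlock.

Answer: DEADLOCK-FREE

Analysis:
Reach set: {0,3,4,5,7}
  0: tau→7  [1 exit(s)]
  3: c→7  [1 exit(s)]
  4: c→3  d→5  tau→4  [3 exit(s)]
  5: b→3  tau→3  [2 exit(s)]
  7: tau→4  [1 exit(s)]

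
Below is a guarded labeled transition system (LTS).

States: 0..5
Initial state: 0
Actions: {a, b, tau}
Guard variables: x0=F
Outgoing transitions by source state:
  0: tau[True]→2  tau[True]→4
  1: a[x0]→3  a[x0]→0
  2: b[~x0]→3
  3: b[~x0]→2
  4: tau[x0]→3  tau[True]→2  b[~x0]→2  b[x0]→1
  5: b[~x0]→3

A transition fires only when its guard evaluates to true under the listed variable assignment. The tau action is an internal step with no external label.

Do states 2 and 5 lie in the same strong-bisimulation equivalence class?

Bisimulation quotient by refinement:
  P[0] = {{0,1,2,3,4,5}}
  P[1] = {{0},{1},{2,3,5},{4}}
Fixed point at round 2; 4 class(es).
[2]={2,3,5}  [5]={2,3,5}

Answer: BISIMILAR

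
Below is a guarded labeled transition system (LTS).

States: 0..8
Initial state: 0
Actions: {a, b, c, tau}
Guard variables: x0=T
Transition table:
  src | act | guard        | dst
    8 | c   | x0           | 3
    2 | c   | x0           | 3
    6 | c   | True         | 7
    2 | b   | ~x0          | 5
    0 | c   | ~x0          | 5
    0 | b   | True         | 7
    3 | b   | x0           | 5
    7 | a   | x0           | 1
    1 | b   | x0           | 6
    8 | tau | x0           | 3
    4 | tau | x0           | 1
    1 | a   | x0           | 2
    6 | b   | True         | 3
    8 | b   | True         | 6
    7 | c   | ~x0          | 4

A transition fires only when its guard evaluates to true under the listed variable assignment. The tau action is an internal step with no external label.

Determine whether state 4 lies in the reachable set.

12 transition(s) survive guard evaluation.
L0 = {0}
L1 = {7}  now seen {0,7}
L2 = {1}  now seen {0,1,7}
L3 = {2,6}  now seen {0,1,2,6,7}
L4 = {3}  now seen {0,1,2,3,6,7}
L5 = {5}  now seen {0,1,2,3,5,6,7}
R = {0,1,2,3,5,6,7}

Answer: UNREACHABLE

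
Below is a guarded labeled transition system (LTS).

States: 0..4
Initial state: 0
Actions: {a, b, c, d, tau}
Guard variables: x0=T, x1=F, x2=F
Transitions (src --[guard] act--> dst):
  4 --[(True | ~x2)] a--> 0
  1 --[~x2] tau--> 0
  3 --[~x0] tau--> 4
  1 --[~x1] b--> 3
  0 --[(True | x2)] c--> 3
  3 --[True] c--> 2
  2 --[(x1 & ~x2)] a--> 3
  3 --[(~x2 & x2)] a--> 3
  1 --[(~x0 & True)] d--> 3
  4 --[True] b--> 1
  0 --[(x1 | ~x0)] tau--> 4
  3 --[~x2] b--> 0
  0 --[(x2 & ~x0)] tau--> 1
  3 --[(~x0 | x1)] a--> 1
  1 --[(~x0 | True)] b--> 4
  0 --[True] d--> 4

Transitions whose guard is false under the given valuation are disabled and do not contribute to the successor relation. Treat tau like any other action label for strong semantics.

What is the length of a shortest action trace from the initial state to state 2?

Answer: 2

Working:
Layered search for 2:
  L0 = {0}
  L1 = {3,4}
  L2 = {1,2}
depth(2)=2, e.g. c·c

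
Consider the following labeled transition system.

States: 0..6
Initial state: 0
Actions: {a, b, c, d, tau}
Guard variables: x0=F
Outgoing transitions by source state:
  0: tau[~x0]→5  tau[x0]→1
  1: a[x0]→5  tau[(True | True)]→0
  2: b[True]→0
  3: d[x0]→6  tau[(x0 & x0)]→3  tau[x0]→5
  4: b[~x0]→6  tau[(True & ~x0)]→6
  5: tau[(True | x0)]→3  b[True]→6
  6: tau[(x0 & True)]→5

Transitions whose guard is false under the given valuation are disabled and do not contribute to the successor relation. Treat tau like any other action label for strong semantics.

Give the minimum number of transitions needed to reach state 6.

BFS to 6:
  depth 0: {0}
  depth 1: {5}
  depth 2: {3,6}
first hit 6 at d=2 via tau·b

Answer: 2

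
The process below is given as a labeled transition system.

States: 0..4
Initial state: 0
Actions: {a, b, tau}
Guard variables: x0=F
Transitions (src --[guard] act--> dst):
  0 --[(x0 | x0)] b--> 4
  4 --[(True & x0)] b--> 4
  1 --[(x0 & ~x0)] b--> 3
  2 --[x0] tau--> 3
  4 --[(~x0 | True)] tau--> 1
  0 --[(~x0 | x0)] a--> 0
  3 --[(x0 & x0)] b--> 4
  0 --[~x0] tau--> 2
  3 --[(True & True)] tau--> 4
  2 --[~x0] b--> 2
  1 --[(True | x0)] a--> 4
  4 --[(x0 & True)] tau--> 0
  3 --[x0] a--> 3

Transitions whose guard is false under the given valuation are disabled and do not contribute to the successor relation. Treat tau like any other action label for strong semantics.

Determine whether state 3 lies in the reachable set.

Answer: UNREACHABLE

Trace:
Guard filter leaves 6 enabled edge(s).
Layer 0: {0}
Layer 1: {2}  now seen {0,2}
Reachable = {0,2}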